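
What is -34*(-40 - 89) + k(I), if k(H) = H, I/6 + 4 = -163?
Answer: 3384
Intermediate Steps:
I = -1002 (I = -24 + 6*(-163) = -24 - 978 = -1002)
-34*(-40 - 89) + k(I) = -34*(-40 - 89) - 1002 = -34*(-129) - 1002 = 4386 - 1002 = 3384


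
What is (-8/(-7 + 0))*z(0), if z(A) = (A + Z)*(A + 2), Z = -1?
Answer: -16/7 ≈ -2.2857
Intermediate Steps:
z(A) = (-1 + A)*(2 + A) (z(A) = (A - 1)*(A + 2) = (-1 + A)*(2 + A))
(-8/(-7 + 0))*z(0) = (-8/(-7 + 0))*(-2 + 0 + 0²) = (-8/(-7))*(-2 + 0 + 0) = -8*(-⅐)*(-2) = (8/7)*(-2) = -16/7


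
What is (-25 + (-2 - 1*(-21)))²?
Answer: 36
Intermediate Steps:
(-25 + (-2 - 1*(-21)))² = (-25 + (-2 + 21))² = (-25 + 19)² = (-6)² = 36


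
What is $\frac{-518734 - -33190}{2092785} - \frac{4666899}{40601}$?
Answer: $- \frac{3262176598553}{28323054595} \approx -115.18$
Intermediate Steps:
$\frac{-518734 - -33190}{2092785} - \frac{4666899}{40601} = \left(-518734 + 33190\right) \frac{1}{2092785} - \frac{4666899}{40601} = \left(-485544\right) \frac{1}{2092785} - \frac{4666899}{40601} = - \frac{161848}{697595} - \frac{4666899}{40601} = - \frac{3262176598553}{28323054595}$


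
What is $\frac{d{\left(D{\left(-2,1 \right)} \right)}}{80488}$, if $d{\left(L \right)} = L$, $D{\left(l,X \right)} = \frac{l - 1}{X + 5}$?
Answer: $- \frac{1}{160976} \approx -6.2121 \cdot 10^{-6}$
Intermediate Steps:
$D{\left(l,X \right)} = \frac{-1 + l}{5 + X}$
$\frac{d{\left(D{\left(-2,1 \right)} \right)}}{80488} = \frac{\frac{1}{5 + 1} \left(-1 - 2\right)}{80488} = \frac{1}{6} \left(-3\right) \frac{1}{80488} = \left(- \frac{1}{2}\right) \frac{1}{80488} = - \frac{1}{160976}$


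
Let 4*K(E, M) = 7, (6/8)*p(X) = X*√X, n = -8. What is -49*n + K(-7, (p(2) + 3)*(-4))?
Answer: 1575/4 ≈ 393.75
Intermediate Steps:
p(X) = 4*X^(3/2)/3 (p(X) = 4*(X*√X)/3 = 4*X^(3/2)/3)
K(E, M) = 7/4 (K(E, M) = (¼)*7 = 7/4)
-49*n + K(-7, (p(2) + 3)*(-4)) = -49*(-8) + 7/4 = 392 + 7/4 = 1575/4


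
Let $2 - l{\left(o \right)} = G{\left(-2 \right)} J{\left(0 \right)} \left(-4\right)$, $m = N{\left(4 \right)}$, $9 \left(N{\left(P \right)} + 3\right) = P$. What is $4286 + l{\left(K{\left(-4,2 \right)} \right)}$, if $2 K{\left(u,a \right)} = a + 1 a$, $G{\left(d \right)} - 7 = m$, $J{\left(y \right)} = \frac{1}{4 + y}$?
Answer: $\frac{38632}{9} \approx 4292.4$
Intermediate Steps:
$N{\left(P \right)} = -3 + \frac{P}{9}$
$m = - \frac{23}{9}$ ($m = -3 + \frac{1}{9} \cdot 4 = -3 + \frac{4}{9} = - \frac{23}{9} \approx -2.5556$)
$G{\left(d \right)} = \frac{40}{9}$ ($G{\left(d \right)} = 7 - \frac{23}{9} = \frac{40}{9}$)
$K{\left(u,a \right)} = a$ ($K{\left(u,a \right)} = \frac{a + 1 a}{2} = \frac{a + a}{2} = \frac{2 a}{2} = a$)
$l{\left(o \right)} = \frac{58}{9}$ ($l{\left(o \right)} = 2 - \frac{40}{9 \left(4 + 0\right)} \left(-4\right) = 2 - \frac{40}{9 \cdot 4} \left(-4\right) = 2 - \frac{40}{9} \cdot \frac{1}{4} \left(-4\right) = 2 - \frac{10}{9} \left(-4\right) = 2 - - \frac{40}{9} = 2 + \frac{40}{9} = \frac{58}{9}$)
$4286 + l{\left(K{\left(-4,2 \right)} \right)} = 4286 + \frac{58}{9} = \frac{38632}{9}$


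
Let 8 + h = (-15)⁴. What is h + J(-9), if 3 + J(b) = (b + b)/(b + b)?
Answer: 50615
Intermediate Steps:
J(b) = -2 (J(b) = -3 + (b + b)/(b + b) = -3 + (2*b)/((2*b)) = -3 + (2*b)*(1/(2*b)) = -3 + 1 = -2)
h = 50617 (h = -8 + (-15)⁴ = -8 + 50625 = 50617)
h + J(-9) = 50617 - 2 = 50615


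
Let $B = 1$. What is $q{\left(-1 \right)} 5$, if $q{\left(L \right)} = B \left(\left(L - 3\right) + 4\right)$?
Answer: $0$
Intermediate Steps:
$q{\left(L \right)} = 1 + L$ ($q{\left(L \right)} = 1 \left(\left(L - 3\right) + 4\right) = 1 \left(\left(-3 + L\right) + 4\right) = 1 \left(1 + L\right) = 1 + L$)
$q{\left(-1 \right)} 5 = \left(1 - 1\right) 5 = 0 \cdot 5 = 0$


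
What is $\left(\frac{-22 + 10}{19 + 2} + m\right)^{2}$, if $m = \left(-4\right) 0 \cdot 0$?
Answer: $\frac{16}{49} \approx 0.32653$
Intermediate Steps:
$m = 0$ ($m = 0 \cdot 0 = 0$)
$\left(\frac{-22 + 10}{19 + 2} + m\right)^{2} = \left(\frac{-22 + 10}{19 + 2} + 0\right)^{2} = \left(- \frac{12}{21} + 0\right)^{2} = \left(\left(-12\right) \frac{1}{21} + 0\right)^{2} = \left(- \frac{4}{7} + 0\right)^{2} = \left(- \frac{4}{7}\right)^{2} = \frac{16}{49}$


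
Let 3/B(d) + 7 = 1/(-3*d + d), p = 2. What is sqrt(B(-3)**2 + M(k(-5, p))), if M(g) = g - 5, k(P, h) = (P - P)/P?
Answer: I*sqrt(8081)/41 ≈ 2.1925*I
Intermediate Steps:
B(d) = 3/(-7 - 1/(2*d)) (B(d) = 3/(-7 + 1/(-3*d + d)) = 3/(-7 + 1/(-2*d)) = 3/(-7 - 1/(2*d)))
k(P, h) = 0 (k(P, h) = 0/P = 0)
M(g) = -5 + g
sqrt(B(-3)**2 + M(k(-5, p))) = sqrt((-6*(-3)/(1 + 14*(-3)))**2 + (-5 + 0)) = sqrt((-6*(-3)/(1 - 42))**2 - 5) = sqrt((-6*(-3)/(-41))**2 - 5) = sqrt((-6*(-3)*(-1/41))**2 - 5) = sqrt((-18/41)**2 - 5) = sqrt(324/1681 - 5) = sqrt(-8081/1681) = I*sqrt(8081)/41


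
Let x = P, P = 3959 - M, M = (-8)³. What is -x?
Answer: -4471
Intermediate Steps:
M = -512
P = 4471 (P = 3959 - 1*(-512) = 3959 + 512 = 4471)
x = 4471
-x = -1*4471 = -4471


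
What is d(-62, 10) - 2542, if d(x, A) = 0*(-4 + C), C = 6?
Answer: -2542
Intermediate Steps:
d(x, A) = 0 (d(x, A) = 0*(-4 + 6) = 0*2 = 0)
d(-62, 10) - 2542 = 0 - 2542 = -2542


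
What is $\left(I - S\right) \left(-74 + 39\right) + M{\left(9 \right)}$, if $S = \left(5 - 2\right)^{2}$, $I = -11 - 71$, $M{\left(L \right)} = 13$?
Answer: $3198$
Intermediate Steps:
$I = -82$
$S = 9$ ($S = 3^{2} = 9$)
$\left(I - S\right) \left(-74 + 39\right) + M{\left(9 \right)} = \left(-82 - 9\right) \left(-74 + 39\right) + 13 = \left(-82 - 9\right) \left(-35\right) + 13 = \left(-91\right) \left(-35\right) + 13 = 3185 + 13 = 3198$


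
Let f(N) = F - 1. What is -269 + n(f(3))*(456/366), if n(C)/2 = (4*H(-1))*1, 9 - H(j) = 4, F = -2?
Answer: -13369/61 ≈ -219.16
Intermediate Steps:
H(j) = 5 (H(j) = 9 - 1*4 = 9 - 4 = 5)
f(N) = -3 (f(N) = -2 - 1 = -3)
n(C) = 40 (n(C) = 2*((4*5)*1) = 2*(20*1) = 2*20 = 40)
-269 + n(f(3))*(456/366) = -269 + 40*(456/366) = -269 + 40*(456*(1/366)) = -269 + 40*(76/61) = -269 + 3040/61 = -13369/61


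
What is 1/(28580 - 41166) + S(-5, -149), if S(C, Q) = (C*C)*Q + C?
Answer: -46945781/12586 ≈ -3730.0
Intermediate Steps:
S(C, Q) = C + Q*C² (S(C, Q) = C²*Q + C = Q*C² + C = C + Q*C²)
1/(28580 - 41166) + S(-5, -149) = 1/(28580 - 41166) - 5*(1 - 5*(-149)) = 1/(-12586) - 5*(1 + 745) = -1/12586 - 5*746 = -1/12586 - 3730 = -46945781/12586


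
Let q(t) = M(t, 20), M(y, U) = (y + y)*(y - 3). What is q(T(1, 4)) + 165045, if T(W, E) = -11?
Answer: 165353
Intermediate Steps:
M(y, U) = 2*y*(-3 + y) (M(y, U) = (2*y)*(-3 + y) = 2*y*(-3 + y))
q(t) = 2*t*(-3 + t)
q(T(1, 4)) + 165045 = 2*(-11)*(-3 - 11) + 165045 = 2*(-11)*(-14) + 165045 = 308 + 165045 = 165353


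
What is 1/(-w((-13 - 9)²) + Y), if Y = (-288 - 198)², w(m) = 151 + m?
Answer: 1/235561 ≈ 4.2452e-6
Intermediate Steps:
Y = 236196 (Y = (-486)² = 236196)
1/(-w((-13 - 9)²) + Y) = 1/(-(151 + (-13 - 9)²) + 236196) = 1/(-(151 + (-22)²) + 236196) = 1/(-(151 + 484) + 236196) = 1/(-1*635 + 236196) = 1/(-635 + 236196) = 1/235561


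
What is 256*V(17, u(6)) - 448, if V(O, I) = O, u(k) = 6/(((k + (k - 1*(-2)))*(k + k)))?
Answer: 3904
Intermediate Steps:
u(k) = 3/(k*(2 + 2*k)) (u(k) = 6/(((k + (k + 2))*(2*k))) = 6/(((k + (2 + k))*(2*k))) = 6/(((2 + 2*k)*(2*k))) = 6/((2*k*(2 + 2*k))) = 6*(1/(2*k*(2 + 2*k))) = 3/(k*(2 + 2*k)))
256*V(17, u(6)) - 448 = 256*17 - 448 = 4352 - 448 = 3904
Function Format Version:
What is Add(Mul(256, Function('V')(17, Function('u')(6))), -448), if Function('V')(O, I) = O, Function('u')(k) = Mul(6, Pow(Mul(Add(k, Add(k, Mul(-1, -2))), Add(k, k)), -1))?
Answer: 3904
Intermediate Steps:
Function('u')(k) = Mul(3, Pow(k, -1), Pow(Add(2, Mul(2, k)), -1)) (Function('u')(k) = Mul(6, Pow(Mul(Add(k, Add(k, 2)), Mul(2, k)), -1)) = Mul(6, Pow(Mul(Add(k, Add(2, k)), Mul(2, k)), -1)) = Mul(6, Pow(Mul(Add(2, Mul(2, k)), Mul(2, k)), -1)) = Mul(6, Pow(Mul(2, k, Add(2, Mul(2, k))), -1)) = Mul(6, Mul(Rational(1, 2), Pow(k, -1), Pow(Add(2, Mul(2, k)), -1))) = Mul(3, Pow(k, -1), Pow(Add(2, Mul(2, k)), -1)))
Add(Mul(256, Function('V')(17, Function('u')(6))), -448) = Add(Mul(256, 17), -448) = Add(4352, -448) = 3904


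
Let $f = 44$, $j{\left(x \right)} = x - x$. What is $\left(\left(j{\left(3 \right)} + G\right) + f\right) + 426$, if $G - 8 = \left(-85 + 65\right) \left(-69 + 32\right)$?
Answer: $1218$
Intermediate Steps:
$j{\left(x \right)} = 0$
$G = 748$ ($G = 8 + \left(-85 + 65\right) \left(-69 + 32\right) = 8 - -740 = 8 + 740 = 748$)
$\left(\left(j{\left(3 \right)} + G\right) + f\right) + 426 = \left(\left(0 + 748\right) + 44\right) + 426 = \left(748 + 44\right) + 426 = 792 + 426 = 1218$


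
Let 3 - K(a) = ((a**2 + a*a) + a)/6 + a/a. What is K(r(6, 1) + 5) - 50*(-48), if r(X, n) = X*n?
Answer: 14159/6 ≈ 2359.8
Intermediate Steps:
K(a) = 2 - a**2/3 - a/6 (K(a) = 3 - (((a**2 + a*a) + a)/6 + a/a) = 3 - (((a**2 + a**2) + a)*(1/6) + 1) = 3 - ((2*a**2 + a)*(1/6) + 1) = 3 - ((a + 2*a**2)*(1/6) + 1) = 3 - ((a**2/3 + a/6) + 1) = 3 - (1 + a**2/3 + a/6) = 3 + (-1 - a**2/3 - a/6) = 2 - a**2/3 - a/6)
K(r(6, 1) + 5) - 50*(-48) = (2 - (6*1 + 5)**2/3 - (6*1 + 5)/6) - 50*(-48) = (2 - (6 + 5)**2/3 - (6 + 5)/6) + 2400 = (2 - 1/3*11**2 - 1/6*11) + 2400 = (2 - 1/3*121 - 11/6) + 2400 = (2 - 121/3 - 11/6) + 2400 = -241/6 + 2400 = 14159/6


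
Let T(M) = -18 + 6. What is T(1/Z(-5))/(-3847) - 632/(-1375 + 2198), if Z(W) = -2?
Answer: -2421428/3166081 ≈ -0.76480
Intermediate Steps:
T(M) = -12
T(1/Z(-5))/(-3847) - 632/(-1375 + 2198) = -12/(-3847) - 632/(-1375 + 2198) = -12*(-1/3847) - 632/823 = 12/3847 - 632*1/823 = 12/3847 - 632/823 = -2421428/3166081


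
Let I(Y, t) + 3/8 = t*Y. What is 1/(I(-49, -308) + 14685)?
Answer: 8/238213 ≈ 3.3583e-5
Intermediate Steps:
I(Y, t) = -3/8 + Y*t (I(Y, t) = -3/8 + t*Y = -3/8 + Y*t)
1/(I(-49, -308) + 14685) = 1/((-3/8 - 49*(-308)) + 14685) = 1/((-3/8 + 15092) + 14685) = 1/(120733/8 + 14685) = 1/(238213/8) = 8/238213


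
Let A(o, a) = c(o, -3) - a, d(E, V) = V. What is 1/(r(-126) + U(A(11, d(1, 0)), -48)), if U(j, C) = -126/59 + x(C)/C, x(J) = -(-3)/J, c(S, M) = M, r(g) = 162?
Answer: 45312/7243835 ≈ 0.0062552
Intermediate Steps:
x(J) = 3/J
A(o, a) = -3 - a
U(j, C) = -126/59 + 3/C² (U(j, C) = -126/59 + (3/C)/C = -126*1/59 + 3/C² = -126/59 + 3/C²)
1/(r(-126) + U(A(11, d(1, 0)), -48)) = 1/(162 + (-126/59 + 3/(-48)²)) = 1/(162 + (-126/59 + 3*(1/2304))) = 1/(162 + (-126/59 + 1/768)) = 1/(162 - 96709/45312) = 1/(7243835/45312) = 45312/7243835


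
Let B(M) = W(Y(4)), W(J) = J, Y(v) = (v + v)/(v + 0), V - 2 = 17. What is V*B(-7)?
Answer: 38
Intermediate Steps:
V = 19 (V = 2 + 17 = 19)
Y(v) = 2 (Y(v) = (2*v)/v = 2)
B(M) = 2
V*B(-7) = 19*2 = 38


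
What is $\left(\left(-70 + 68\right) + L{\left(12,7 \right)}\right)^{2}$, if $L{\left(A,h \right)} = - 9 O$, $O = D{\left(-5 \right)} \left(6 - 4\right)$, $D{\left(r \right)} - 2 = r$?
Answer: $2704$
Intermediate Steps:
$D{\left(r \right)} = 2 + r$
$O = -6$ ($O = \left(2 - 5\right) \left(6 - 4\right) = - 3 \left(6 - 4\right) = \left(-3\right) 2 = -6$)
$L{\left(A,h \right)} = 54$ ($L{\left(A,h \right)} = \left(-9\right) \left(-6\right) = 54$)
$\left(\left(-70 + 68\right) + L{\left(12,7 \right)}\right)^{2} = \left(\left(-70 + 68\right) + 54\right)^{2} = \left(-2 + 54\right)^{2} = 52^{2} = 2704$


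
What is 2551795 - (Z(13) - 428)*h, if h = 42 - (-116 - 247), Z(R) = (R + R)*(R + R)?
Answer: 2451355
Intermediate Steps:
Z(R) = 4*R² (Z(R) = (2*R)*(2*R) = 4*R²)
h = 405 (h = 42 - 1*(-363) = 42 + 363 = 405)
2551795 - (Z(13) - 428)*h = 2551795 - (4*13² - 428)*405 = 2551795 - (4*169 - 428)*405 = 2551795 - (676 - 428)*405 = 2551795 - 248*405 = 2551795 - 1*100440 = 2551795 - 100440 = 2451355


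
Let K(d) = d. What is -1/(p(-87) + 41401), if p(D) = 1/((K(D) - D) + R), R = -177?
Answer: -177/7327976 ≈ -2.4154e-5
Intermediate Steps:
p(D) = -1/177 (p(D) = 1/((D - D) - 177) = 1/(0 - 177) = 1/(-177) = -1/177)
-1/(p(-87) + 41401) = -1/(-1/177 + 41401) = -1/7327976/177 = -1*177/7327976 = -177/7327976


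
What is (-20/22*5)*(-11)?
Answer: 50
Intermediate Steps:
(-20/22*5)*(-11) = (-20*1/22*5)*(-11) = -10/11*5*(-11) = -50/11*(-11) = 50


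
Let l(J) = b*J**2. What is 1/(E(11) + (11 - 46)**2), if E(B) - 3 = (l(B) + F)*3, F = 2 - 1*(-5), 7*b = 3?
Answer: 7/9832 ≈ 0.00071196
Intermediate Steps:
b = 3/7 (b = (1/7)*3 = 3/7 ≈ 0.42857)
l(J) = 3*J**2/7
F = 7 (F = 2 + 5 = 7)
E(B) = 24 + 9*B**2/7 (E(B) = 3 + (3*B**2/7 + 7)*3 = 3 + (7 + 3*B**2/7)*3 = 3 + (21 + 9*B**2/7) = 24 + 9*B**2/7)
1/(E(11) + (11 - 46)**2) = 1/((24 + (9/7)*11**2) + (11 - 46)**2) = 1/((24 + (9/7)*121) + (-35)**2) = 1/((24 + 1089/7) + 1225) = 1/(1257/7 + 1225) = 1/(9832/7) = 7/9832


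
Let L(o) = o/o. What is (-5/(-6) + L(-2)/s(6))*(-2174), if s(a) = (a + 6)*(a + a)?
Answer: -131527/72 ≈ -1826.8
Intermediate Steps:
L(o) = 1
s(a) = 2*a*(6 + a) (s(a) = (6 + a)*(2*a) = 2*a*(6 + a))
(-5/(-6) + L(-2)/s(6))*(-2174) = (-5/(-6) + 1/(2*6*(6 + 6)))*(-2174) = (-5*(-⅙) + 1/(2*6*12))*(-2174) = (⅚ + 1/144)*(-2174) = (121/144)*(-2174) = -131527/72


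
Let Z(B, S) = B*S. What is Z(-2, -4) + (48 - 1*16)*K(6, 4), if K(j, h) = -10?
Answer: -312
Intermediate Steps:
Z(-2, -4) + (48 - 1*16)*K(6, 4) = -2*(-4) + (48 - 1*16)*(-10) = 8 + (48 - 16)*(-10) = 8 + 32*(-10) = 8 - 320 = -312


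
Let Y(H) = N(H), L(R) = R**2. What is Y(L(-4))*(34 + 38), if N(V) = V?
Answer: 1152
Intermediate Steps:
Y(H) = H
Y(L(-4))*(34 + 38) = (-4)**2*(34 + 38) = 16*72 = 1152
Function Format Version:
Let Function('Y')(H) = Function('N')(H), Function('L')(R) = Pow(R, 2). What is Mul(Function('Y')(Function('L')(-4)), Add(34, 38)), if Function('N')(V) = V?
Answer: 1152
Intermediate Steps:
Function('Y')(H) = H
Mul(Function('Y')(Function('L')(-4)), Add(34, 38)) = Mul(Pow(-4, 2), Add(34, 38)) = Mul(16, 72) = 1152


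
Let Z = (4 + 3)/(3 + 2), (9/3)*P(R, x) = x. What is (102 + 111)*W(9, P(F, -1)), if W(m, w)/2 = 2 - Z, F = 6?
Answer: 1278/5 ≈ 255.60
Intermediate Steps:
P(R, x) = x/3
Z = 7/5 ≈ 1.4000
W(m, w) = 6/5 (W(m, w) = 2*(2 - 1*7/5) = 2*(2 - 7/5) = 2*(⅗) = 6/5)
(102 + 111)*W(9, P(F, -1)) = (102 + 111)*(6/5) = 213*(6/5) = 1278/5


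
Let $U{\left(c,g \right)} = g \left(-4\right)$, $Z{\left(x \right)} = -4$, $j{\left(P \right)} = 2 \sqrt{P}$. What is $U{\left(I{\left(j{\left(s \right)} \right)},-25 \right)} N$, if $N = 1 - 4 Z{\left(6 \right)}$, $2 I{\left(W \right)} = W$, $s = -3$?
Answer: $1700$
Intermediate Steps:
$I{\left(W \right)} = \frac{W}{2}$
$U{\left(c,g \right)} = - 4 g$
$N = 17$ ($N = 1 - -16 = 1 + 16 = 17$)
$U{\left(I{\left(j{\left(s \right)} \right)},-25 \right)} N = \left(-4\right) \left(-25\right) 17 = 100 \cdot 17 = 1700$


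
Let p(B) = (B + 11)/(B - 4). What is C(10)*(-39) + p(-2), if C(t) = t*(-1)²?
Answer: -783/2 ≈ -391.50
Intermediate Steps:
p(B) = (11 + B)/(-4 + B)
C(t) = t (C(t) = t*1 = t)
C(10)*(-39) + p(-2) = 10*(-39) + (11 - 2)/(-4 - 2) = -390 + 9/(-6) = -390 - ⅙*9 = -390 - 3/2 = -783/2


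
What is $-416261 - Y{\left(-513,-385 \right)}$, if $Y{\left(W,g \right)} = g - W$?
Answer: $-416389$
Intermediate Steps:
$-416261 - Y{\left(-513,-385 \right)} = -416261 - \left(-385 - -513\right) = -416261 - \left(-385 + 513\right) = -416261 - 128 = -416389$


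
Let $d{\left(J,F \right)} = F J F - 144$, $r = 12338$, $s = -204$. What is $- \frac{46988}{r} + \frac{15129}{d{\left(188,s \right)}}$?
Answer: $- \frac{20412870135}{5362687024} \approx -3.8065$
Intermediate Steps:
$d{\left(J,F \right)} = -144 + J F^{2}$ ($d{\left(J,F \right)} = J F^{2} - 144 = -144 + J F^{2}$)
$- \frac{46988}{r} + \frac{15129}{d{\left(188,s \right)}} = - \frac{46988}{12338} + \frac{15129}{-144 + 188 \left(-204\right)^{2}} = \left(-46988\right) \frac{1}{12338} + \frac{15129}{-144 + 188 \cdot 41616} = - \frac{23494}{6169} + \frac{15129}{-144 + 7823808} = - \frac{23494}{6169} + \frac{15129}{7823664} = - \frac{23494}{6169} + 15129 \cdot \frac{1}{7823664} = - \frac{23494}{6169} + \frac{1681}{869296} = - \frac{20412870135}{5362687024}$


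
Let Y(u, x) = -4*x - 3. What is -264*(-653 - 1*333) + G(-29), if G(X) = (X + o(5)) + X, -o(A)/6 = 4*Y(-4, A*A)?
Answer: 262718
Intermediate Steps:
Y(u, x) = -3 - 4*x
o(A) = 72 + 96*A² (o(A) = -24*(-3 - 4*A*A) = -24*(-3 - 4*A²) = -6*(-12 - 16*A²) = 72 + 96*A²)
G(X) = 2472 + 2*X (G(X) = (X + (72 + 96*5²)) + X = (X + (72 + 96*25)) + X = (X + (72 + 2400)) + X = (X + 2472) + X = (2472 + X) + X = 2472 + 2*X)
-264*(-653 - 1*333) + G(-29) = -264*(-653 - 1*333) + (2472 + 2*(-29)) = -264*(-653 - 333) + (2472 - 58) = -264*(-986) + 2414 = 260304 + 2414 = 262718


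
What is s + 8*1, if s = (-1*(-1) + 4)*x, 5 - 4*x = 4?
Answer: 37/4 ≈ 9.2500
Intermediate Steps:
x = ¼ (x = 5/4 - ¼*4 = 5/4 - 1 = ¼ ≈ 0.25000)
s = 5/4 (s = (-1*(-1) + 4)*(¼) = (1 + 4)*(¼) = 5*(¼) = 5/4 ≈ 1.2500)
s + 8*1 = 5/4 + 8*1 = 5/4 + 8 = 37/4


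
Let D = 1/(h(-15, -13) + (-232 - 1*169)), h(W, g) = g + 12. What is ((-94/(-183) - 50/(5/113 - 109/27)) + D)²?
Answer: 3789898773736075225/22309455729704004 ≈ 169.88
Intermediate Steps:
h(W, g) = 12 + g
D = -1/402 (D = 1/((12 - 13) + (-232 - 1*169)) = 1/(-1 + (-232 - 169)) = 1/(-1 - 401) = 1/(-402) = -1/402 ≈ -0.0024876)
((-94/(-183) - 50/(5/113 - 109/27)) + D)² = ((-94/(-183) - 50/(5/113 - 109/27)) - 1/402)² = ((-94*(-1/183) - 50/(5*(1/113) - 109*1/27)) - 1/402)² = ((94/183 - 50/(5/113 - 109/27)) - 1/402)² = ((94/183 - 50/(-12182/3051)) - 1/402)² = ((94/183 - 50*(-3051/12182)) - 1/402)² = ((94/183 + 76275/6091) - 1/402)² = (14530879/1114653 - 1/402)² = (1946766235/149363502)² = 3789898773736075225/22309455729704004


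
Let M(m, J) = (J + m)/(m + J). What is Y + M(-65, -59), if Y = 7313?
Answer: 7314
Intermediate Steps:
M(m, J) = 1 (M(m, J) = (J + m)/(J + m) = 1)
Y + M(-65, -59) = 7313 + 1 = 7314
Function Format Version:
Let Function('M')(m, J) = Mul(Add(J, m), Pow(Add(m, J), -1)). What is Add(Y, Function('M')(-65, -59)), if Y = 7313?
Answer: 7314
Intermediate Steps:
Function('M')(m, J) = 1 (Function('M')(m, J) = Mul(Add(J, m), Pow(Add(J, m), -1)) = 1)
Add(Y, Function('M')(-65, -59)) = Add(7313, 1) = 7314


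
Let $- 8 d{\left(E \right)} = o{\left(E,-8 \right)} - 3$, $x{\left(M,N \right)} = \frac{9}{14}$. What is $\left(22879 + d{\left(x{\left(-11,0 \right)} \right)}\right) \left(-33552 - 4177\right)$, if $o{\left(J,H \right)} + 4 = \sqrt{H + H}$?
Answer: $- \frac{6905878431}{8} + \frac{37729 i}{2} \approx -8.6324 \cdot 10^{8} + 18865.0 i$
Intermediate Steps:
$x{\left(M,N \right)} = \frac{9}{14}$ ($x{\left(M,N \right)} = 9 \cdot \frac{1}{14} = \frac{9}{14}$)
$o{\left(J,H \right)} = -4 + \sqrt{2} \sqrt{H}$ ($o{\left(J,H \right)} = -4 + \sqrt{H + H} = -4 + \sqrt{2 H} = -4 + \sqrt{2} \sqrt{H}$)
$d{\left(E \right)} = \frac{7}{8} - \frac{i}{2}$ ($d{\left(E \right)} = - \frac{\left(-4 + \sqrt{2} \sqrt{-8}\right) - 3}{8} = - \frac{\left(-4 + \sqrt{2} \cdot 2 i \sqrt{2}\right) - 3}{8} = - \frac{\left(-4 + 4 i\right) - 3}{8} = - \frac{-7 + 4 i}{8} = \frac{7}{8} - \frac{i}{2}$)
$\left(22879 + d{\left(x{\left(-11,0 \right)} \right)}\right) \left(-33552 - 4177\right) = \left(22879 + \left(\frac{7}{8} - \frac{i}{2}\right)\right) \left(-33552 - 4177\right) = \left(\frac{183039}{8} - \frac{i}{2}\right) \left(-37729\right) = - \frac{6905878431}{8} + \frac{37729 i}{2}$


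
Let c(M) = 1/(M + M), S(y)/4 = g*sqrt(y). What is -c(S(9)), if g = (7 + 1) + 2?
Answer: -1/240 ≈ -0.0041667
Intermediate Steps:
g = 10 (g = 8 + 2 = 10)
S(y) = 40*sqrt(y) (S(y) = 4*(10*sqrt(y)) = 40*sqrt(y))
c(M) = 1/(2*M)
-c(S(9)) = -1/(2*(40*sqrt(9))) = -1/(2*(40*3)) = -1/(2*120) = -1*1/240 = -1/240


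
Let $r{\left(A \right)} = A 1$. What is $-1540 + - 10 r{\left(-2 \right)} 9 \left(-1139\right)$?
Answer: $-206560$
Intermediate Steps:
$r{\left(A \right)} = A$
$-1540 + - 10 r{\left(-2 \right)} 9 \left(-1139\right) = -1540 + \left(-10\right) \left(-2\right) 9 \left(-1139\right) = -1540 + 20 \cdot 9 \left(-1139\right) = -1540 + 180 \left(-1139\right) = -1540 - 205020 = -206560$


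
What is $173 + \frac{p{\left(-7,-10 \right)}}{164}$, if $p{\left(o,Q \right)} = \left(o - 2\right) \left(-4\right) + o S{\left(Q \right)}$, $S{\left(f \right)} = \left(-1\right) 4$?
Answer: $\frac{7109}{41} \approx 173.39$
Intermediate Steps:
$S{\left(f \right)} = -4$
$p{\left(o,Q \right)} = 8 - 8 o$ ($p{\left(o,Q \right)} = \left(o - 2\right) \left(-4\right) + o \left(-4\right) = \left(-2 + o\right) \left(-4\right) - 4 o = \left(8 - 4 o\right) - 4 o = 8 - 8 o$)
$173 + \frac{p{\left(-7,-10 \right)}}{164} = 173 + \frac{8 - -56}{164} = 173 + \left(8 + 56\right) \frac{1}{164} = 173 + 64 \cdot \frac{1}{164} = 173 + \frac{16}{41} = \frac{7109}{41}$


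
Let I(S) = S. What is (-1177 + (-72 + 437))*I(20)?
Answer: -16240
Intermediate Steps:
(-1177 + (-72 + 437))*I(20) = (-1177 + (-72 + 437))*20 = (-1177 + 365)*20 = -812*20 = -16240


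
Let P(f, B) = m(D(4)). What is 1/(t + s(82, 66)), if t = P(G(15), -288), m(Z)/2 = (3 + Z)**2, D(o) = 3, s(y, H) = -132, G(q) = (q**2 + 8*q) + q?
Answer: -1/60 ≈ -0.016667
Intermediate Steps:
G(q) = q**2 + 9*q
m(Z) = 2*(3 + Z)**2
P(f, B) = 72 (P(f, B) = 2*(3 + 3)**2 = 2*6**2 = 2*36 = 72)
t = 72
1/(t + s(82, 66)) = 1/(72 - 132) = 1/(-60) = -1/60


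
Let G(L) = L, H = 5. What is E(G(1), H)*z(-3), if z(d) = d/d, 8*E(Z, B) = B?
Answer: 5/8 ≈ 0.62500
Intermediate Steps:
E(Z, B) = B/8
z(d) = 1
E(G(1), H)*z(-3) = ((1/8)*5)*1 = (5/8)*1 = 5/8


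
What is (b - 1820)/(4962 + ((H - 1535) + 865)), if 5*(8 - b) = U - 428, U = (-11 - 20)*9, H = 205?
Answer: -8353/22485 ≈ -0.37149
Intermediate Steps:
U = -279 (U = -31*9 = -279)
b = 747/5 (b = 8 - (-279 - 428)/5 = 8 - ⅕*(-707) = 8 + 707/5 = 747/5 ≈ 149.40)
(b - 1820)/(4962 + ((H - 1535) + 865)) = (747/5 - 1820)/(4962 + ((205 - 1535) + 865)) = -8353/(5*(4962 + (-1330 + 865))) = -8353/(5*(4962 - 465)) = -8353/5/4497 = -8353/5*1/4497 = -8353/22485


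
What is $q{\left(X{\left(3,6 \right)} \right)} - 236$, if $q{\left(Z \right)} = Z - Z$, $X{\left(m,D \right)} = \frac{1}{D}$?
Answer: $-236$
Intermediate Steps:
$q{\left(Z \right)} = 0$
$q{\left(X{\left(3,6 \right)} \right)} - 236 = 0 - 236 = -236$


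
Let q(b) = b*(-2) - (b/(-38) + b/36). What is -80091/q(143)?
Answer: 4980204/17797 ≈ 279.83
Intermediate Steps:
q(b) = -1369*b/684 (q(b) = -2*b - (b*(-1/38) + b*(1/36)) = -2*b - (-b/38 + b/36) = -2*b - b/684 = -1369*b/684)
-80091/q(143) = -80091/((-1369/684*143)) = -80091/(-195767/684) = -80091*(-684/195767) = 4980204/17797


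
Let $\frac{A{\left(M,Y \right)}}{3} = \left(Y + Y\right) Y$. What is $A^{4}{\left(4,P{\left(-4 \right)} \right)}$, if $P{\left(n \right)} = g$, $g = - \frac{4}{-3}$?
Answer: $\frac{1048576}{81} \approx 12945.0$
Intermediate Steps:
$g = \frac{4}{3}$ ($g = \left(-4\right) \left(- \frac{1}{3}\right) = \frac{4}{3} \approx 1.3333$)
$P{\left(n \right)} = \frac{4}{3}$
$A{\left(M,Y \right)} = 6 Y^{2}$ ($A{\left(M,Y \right)} = 3 \left(Y + Y\right) Y = 3 \cdot 2 Y Y = 3 \cdot 2 Y^{2} = 6 Y^{2}$)
$A^{4}{\left(4,P{\left(-4 \right)} \right)} = \left(6 \left(\frac{4}{3}\right)^{2}\right)^{4} = \left(6 \cdot \frac{16}{9}\right)^{4} = \left(\frac{32}{3}\right)^{4} = \frac{1048576}{81}$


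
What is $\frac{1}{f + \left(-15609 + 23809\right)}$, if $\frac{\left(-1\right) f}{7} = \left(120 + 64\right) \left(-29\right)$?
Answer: $\frac{1}{45552} \approx 2.1953 \cdot 10^{-5}$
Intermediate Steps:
$f = 37352$ ($f = - 7 \left(120 + 64\right) \left(-29\right) = - 7 \cdot 184 \left(-29\right) = \left(-7\right) \left(-5336\right) = 37352$)
$\frac{1}{f + \left(-15609 + 23809\right)} = \frac{1}{37352 + \left(-15609 + 23809\right)} = \frac{1}{37352 + 8200} = \frac{1}{45552}$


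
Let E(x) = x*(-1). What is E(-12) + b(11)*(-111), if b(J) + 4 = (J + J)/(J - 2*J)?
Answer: 678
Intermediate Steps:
E(x) = -x
b(J) = -6 (b(J) = -4 + (J + J)/(J - 2*J) = -4 + (2*J)/((-J)) = -4 + (2*J)*(-1/J) = -4 - 2 = -6)
E(-12) + b(11)*(-111) = -1*(-12) - 6*(-111) = 12 + 666 = 678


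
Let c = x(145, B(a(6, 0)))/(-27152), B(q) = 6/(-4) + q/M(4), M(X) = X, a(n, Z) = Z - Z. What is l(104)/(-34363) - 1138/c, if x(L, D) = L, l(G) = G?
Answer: 1061781497208/4982635 ≈ 2.1310e+5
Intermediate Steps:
a(n, Z) = 0
B(q) = -3/2 + q/4 (B(q) = 6/(-4) + q/4 = 6*(-¼) + q*(¼) = -3/2 + q/4)
c = -145/27152 (c = 145/(-27152) = 145*(-1/27152) = -145/27152 ≈ -0.0053403)
l(104)/(-34363) - 1138/c = 104/(-34363) - 1138/(-145/27152) = 104*(-1/34363) - 1138*(-27152/145) = -104/34363 + 30898976/145 = 1061781497208/4982635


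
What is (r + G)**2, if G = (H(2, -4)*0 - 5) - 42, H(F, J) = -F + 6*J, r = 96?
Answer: 2401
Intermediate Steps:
G = -47 (G = ((-1*2 + 6*(-4))*0 - 5) - 42 = ((-2 - 24)*0 - 5) - 42 = (-26*0 - 5) - 42 = (0 - 5) - 42 = -5 - 42 = -47)
(r + G)**2 = (96 - 47)**2 = 49**2 = 2401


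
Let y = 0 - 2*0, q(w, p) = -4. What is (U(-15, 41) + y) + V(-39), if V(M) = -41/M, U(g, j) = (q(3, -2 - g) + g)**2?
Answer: 14120/39 ≈ 362.05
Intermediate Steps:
U(g, j) = (-4 + g)**2
y = 0 (y = 0 + 0 = 0)
(U(-15, 41) + y) + V(-39) = ((-4 - 15)**2 + 0) - 41/(-39) = ((-19)**2 + 0) - 41*(-1/39) = (361 + 0) + 41/39 = 361 + 41/39 = 14120/39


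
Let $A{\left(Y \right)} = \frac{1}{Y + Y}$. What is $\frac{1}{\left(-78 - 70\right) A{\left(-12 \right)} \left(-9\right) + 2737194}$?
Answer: $\frac{2}{5474277} \approx 3.6534 \cdot 10^{-7}$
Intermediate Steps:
$A{\left(Y \right)} = \frac{1}{2 Y}$
$\frac{1}{\left(-78 - 70\right) A{\left(-12 \right)} \left(-9\right) + 2737194} = \frac{1}{\left(-78 - 70\right) \frac{1}{2 \left(-12\right)} \left(-9\right) + 2737194} = \frac{1}{- 148 \cdot \frac{1}{2} \left(- \frac{1}{12}\right) \left(-9\right) + 2737194} = \frac{1}{\left(-148\right) \left(- \frac{1}{24}\right) \left(-9\right) + 2737194} = \frac{1}{\frac{37}{6} \left(-9\right) + 2737194} = \frac{1}{- \frac{111}{2} + 2737194} = \frac{1}{\frac{5474277}{2}} = \frac{2}{5474277}$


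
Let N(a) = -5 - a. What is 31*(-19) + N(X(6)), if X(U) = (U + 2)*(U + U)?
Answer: -690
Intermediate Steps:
X(U) = 2*U*(2 + U) (X(U) = (2 + U)*(2*U) = 2*U*(2 + U))
31*(-19) + N(X(6)) = 31*(-19) + (-5 - 2*6*(2 + 6)) = -589 + (-5 - 2*6*8) = -589 + (-5 - 1*96) = -589 + (-5 - 96) = -589 - 101 = -690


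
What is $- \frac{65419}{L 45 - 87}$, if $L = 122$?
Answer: $- \frac{65419}{5403} \approx -12.108$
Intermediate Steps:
$- \frac{65419}{L 45 - 87} = - \frac{65419}{122 \cdot 45 - 87} = - \frac{65419}{5490 - 87} = - \frac{65419}{5403}$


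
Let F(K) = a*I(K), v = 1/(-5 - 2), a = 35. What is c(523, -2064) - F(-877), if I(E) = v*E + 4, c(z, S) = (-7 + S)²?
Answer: 4284516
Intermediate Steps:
v = -⅐ (v = 1/(-7) = -⅐ ≈ -0.14286)
I(E) = 4 - E/7 (I(E) = -E/7 + 4 = 4 - E/7)
F(K) = 140 - 5*K (F(K) = 35*(4 - K/7) = 140 - 5*K)
c(523, -2064) - F(-877) = (-7 - 2064)² - (140 - 5*(-877)) = (-2071)² - (140 + 4385) = 4289041 - 1*4525 = 4289041 - 4525 = 4284516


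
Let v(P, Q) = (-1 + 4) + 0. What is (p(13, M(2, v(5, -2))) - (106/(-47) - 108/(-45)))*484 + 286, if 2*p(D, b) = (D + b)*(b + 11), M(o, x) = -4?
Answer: 3633564/235 ≈ 15462.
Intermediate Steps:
v(P, Q) = 3 (v(P, Q) = 3 + 0 = 3)
p(D, b) = (11 + b)*(D + b)/2 (p(D, b) = ((D + b)*(b + 11))/2 = ((D + b)*(11 + b))/2 = ((11 + b)*(D + b))/2 = (11 + b)*(D + b)/2)
(p(13, M(2, v(5, -2))) - (106/(-47) - 108/(-45)))*484 + 286 = (((1/2)*(-4)**2 + (11/2)*13 + (11/2)*(-4) + (1/2)*13*(-4)) - (106/(-47) - 108/(-45)))*484 + 286 = (((1/2)*16 + 143/2 - 22 - 26) - (106*(-1/47) - 108*(-1/45)))*484 + 286 = ((8 + 143/2 - 22 - 26) - (-106/47 + 12/5))*484 + 286 = (63/2 - 1*34/235)*484 + 286 = (63/2 - 34/235)*484 + 286 = (14737/470)*484 + 286 = 3566354/235 + 286 = 3633564/235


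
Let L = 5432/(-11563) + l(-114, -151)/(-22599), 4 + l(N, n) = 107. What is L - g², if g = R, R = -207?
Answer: -361196515870/8429427 ≈ -42850.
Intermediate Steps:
l(N, n) = 103 (l(N, n) = -4 + 107 = 103)
L = -3998347/8429427 (L = 5432/(-11563) + 103/(-22599) = 5432*(-1/11563) + 103*(-1/22599) = -5432/11563 - 103/22599 = -3998347/8429427 ≈ -0.47433)
g = -207
L - g² = -3998347/8429427 - 1*(-207)² = -3998347/8429427 - 1*42849 = -3998347/8429427 - 42849 = -361196515870/8429427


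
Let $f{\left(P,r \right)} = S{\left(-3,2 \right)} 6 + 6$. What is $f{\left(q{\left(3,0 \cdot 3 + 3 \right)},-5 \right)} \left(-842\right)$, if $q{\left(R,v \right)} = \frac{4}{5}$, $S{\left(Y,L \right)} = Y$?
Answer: $10104$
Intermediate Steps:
$q{\left(R,v \right)} = \frac{4}{5}$ ($q{\left(R,v \right)} = 4 \cdot \frac{1}{5} = \frac{4}{5}$)
$f{\left(P,r \right)} = -12$ ($f{\left(P,r \right)} = \left(-3\right) 6 + 6 = -18 + 6 = -12$)
$f{\left(q{\left(3,0 \cdot 3 + 3 \right)},-5 \right)} \left(-842\right) = \left(-12\right) \left(-842\right) = 10104$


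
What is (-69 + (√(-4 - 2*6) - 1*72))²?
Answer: 19865 - 1128*I ≈ 19865.0 - 1128.0*I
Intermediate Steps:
(-69 + (√(-4 - 2*6) - 1*72))² = (-69 + (√(-4 - 12) - 72))² = (-69 + (√(-16) - 72))² = (-69 + (4*I - 72))² = (-69 + (-72 + 4*I))² = (-141 + 4*I)²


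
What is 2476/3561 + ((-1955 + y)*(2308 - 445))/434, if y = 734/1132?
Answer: -7337835308765/874738284 ≈ -8388.6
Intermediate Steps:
y = 367/566 (y = 734*(1/1132) = 367/566 ≈ 0.64841)
2476/3561 + ((-1955 + y)*(2308 - 445))/434 = 2476/3561 + ((-1955 + 367/566)*(2308 - 445))/434 = 2476*(1/3561) - 1106163/566*1863*(1/434) = 2476/3561 - 2060781669/566*1/434 = 2476/3561 - 2060781669/245644 = -7337835308765/874738284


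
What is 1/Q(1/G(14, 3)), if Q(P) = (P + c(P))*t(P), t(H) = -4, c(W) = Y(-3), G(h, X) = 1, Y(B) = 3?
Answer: -1/16 ≈ -0.062500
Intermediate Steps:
c(W) = 3
Q(P) = -12 - 4*P (Q(P) = (P + 3)*(-4) = (3 + P)*(-4) = -12 - 4*P)
1/Q(1/G(14, 3)) = 1/(-12 - 4/1) = 1/(-12 - 4*1) = 1/(-12 - 4) = 1/(-16) = -1/16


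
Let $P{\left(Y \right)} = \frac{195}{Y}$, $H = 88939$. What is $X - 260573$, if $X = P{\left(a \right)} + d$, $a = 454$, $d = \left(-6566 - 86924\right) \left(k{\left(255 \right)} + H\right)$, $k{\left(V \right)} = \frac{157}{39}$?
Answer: $- \frac{147235022767813}{17706} \approx -8.3155 \cdot 10^{9}$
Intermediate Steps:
$k{\left(V \right)} = \frac{157}{39}$ ($k{\left(V \right)} = 157 \cdot \frac{1}{39} = \frac{157}{39}$)
$d = - \frac{324296055220}{39}$ ($d = \left(-6566 - 86924\right) \left(\frac{157}{39} + 88939\right) = \left(-93490\right) \frac{3468778}{39} = - \frac{324296055220}{39} \approx -8.3153 \cdot 10^{9}$)
$X = - \frac{147230409062275}{17706}$ ($X = \frac{195}{454} - \frac{324296055220}{39} = - \frac{147230409062275}{17706} \approx -8.3153 \cdot 10^{9}$)
$X - 260573 = - \frac{147230409062275}{17706} - 260573 = - \frac{147235022767813}{17706}$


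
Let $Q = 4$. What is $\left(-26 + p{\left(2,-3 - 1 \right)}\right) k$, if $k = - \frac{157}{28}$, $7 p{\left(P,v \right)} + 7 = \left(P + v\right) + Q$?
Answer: $\frac{29359}{196} \approx 149.79$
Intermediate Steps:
$p{\left(P,v \right)} = - \frac{3}{7} + \frac{P}{7} + \frac{v}{7}$ ($p{\left(P,v \right)} = -1 + \frac{\left(P + v\right) + 4}{7} = -1 + \frac{4 + P + v}{7} = -1 + \left(\frac{4}{7} + \frac{P}{7} + \frac{v}{7}\right) = - \frac{3}{7} + \frac{P}{7} + \frac{v}{7}$)
$k = - \frac{157}{28}$ ($k = \left(-157\right) \frac{1}{28} = - \frac{157}{28} \approx -5.6071$)
$\left(-26 + p{\left(2,-3 - 1 \right)}\right) k = \left(-26 + \left(- \frac{3}{7} + \frac{1}{7} \cdot 2 + \frac{-3 - 1}{7}\right)\right) \left(- \frac{157}{28}\right) = \left(-26 + \left(- \frac{3}{7} + \frac{2}{7} + \frac{-3 - 1}{7}\right)\right) \left(- \frac{157}{28}\right) = \left(-26 + \left(- \frac{3}{7} + \frac{2}{7} + \frac{1}{7} \left(-4\right)\right)\right) \left(- \frac{157}{28}\right) = \left(-26 - \frac{5}{7}\right) \left(- \frac{157}{28}\right) = \left(- \frac{187}{7}\right) \left(- \frac{157}{28}\right) = \frac{29359}{196}$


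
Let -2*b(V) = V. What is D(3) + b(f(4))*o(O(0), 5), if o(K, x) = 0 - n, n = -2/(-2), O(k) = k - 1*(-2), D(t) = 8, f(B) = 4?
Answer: 10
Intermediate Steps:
O(k) = 2 + k (O(k) = k + 2 = 2 + k)
n = 1 (n = -2*(-½) = 1)
b(V) = -V/2
o(K, x) = -1 (o(K, x) = 0 - 1*1 = 0 - 1 = -1)
D(3) + b(f(4))*o(O(0), 5) = 8 - ½*4*(-1) = 8 - 2*(-1) = 8 + 2 = 10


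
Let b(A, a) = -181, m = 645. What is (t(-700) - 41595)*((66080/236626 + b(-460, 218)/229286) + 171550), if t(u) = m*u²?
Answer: 1470618638266518405359235/27127514518 ≈ 5.4211e+13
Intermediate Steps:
t(u) = 645*u²
(t(-700) - 41595)*((66080/236626 + b(-460, 218)/229286) + 171550) = (645*(-700)² - 41595)*((66080/236626 - 181/229286) + 171550) = (645*490000 - 41595)*((66080*(1/236626) - 181*1/229286) + 171550) = (316050000 - 41595)*((33040/118313 - 181/229286) + 171550) = 316008405*(7554194787/27127514518 + 171550) = 316008405*(4653732669757687/27127514518) = 1470618638266518405359235/27127514518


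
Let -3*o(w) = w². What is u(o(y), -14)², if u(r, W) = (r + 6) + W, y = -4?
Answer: 1600/9 ≈ 177.78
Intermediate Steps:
o(w) = -w²/3
u(r, W) = 6 + W + r (u(r, W) = (6 + r) + W = 6 + W + r)
u(o(y), -14)² = (6 - 14 - ⅓*(-4)²)² = (6 - 14 - ⅓*16)² = (6 - 14 - 16/3)² = (-40/3)² = 1600/9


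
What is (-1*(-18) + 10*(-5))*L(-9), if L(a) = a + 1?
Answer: 256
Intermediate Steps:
L(a) = 1 + a
(-1*(-18) + 10*(-5))*L(-9) = (-1*(-18) + 10*(-5))*(1 - 9) = (18 - 50)*(-8) = -32*(-8) = 256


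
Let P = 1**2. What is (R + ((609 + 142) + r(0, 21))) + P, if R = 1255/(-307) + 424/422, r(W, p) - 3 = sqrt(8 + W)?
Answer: 48706914/64777 + 2*sqrt(2) ≈ 754.75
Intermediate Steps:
r(W, p) = 3 + sqrt(8 + W)
P = 1
R = -199721/64777 (R = 1255*(-1/307) + 424*(1/422) = -1255/307 + 212/211 = -199721/64777 ≈ -3.0832)
(R + ((609 + 142) + r(0, 21))) + P = (-199721/64777 + ((609 + 142) + (3 + sqrt(8 + 0)))) + 1 = (-199721/64777 + (751 + (3 + sqrt(8)))) + 1 = (-199721/64777 + (751 + (3 + 2*sqrt(2)))) + 1 = (-199721/64777 + (754 + 2*sqrt(2))) + 1 = (48642137/64777 + 2*sqrt(2)) + 1 = 48706914/64777 + 2*sqrt(2)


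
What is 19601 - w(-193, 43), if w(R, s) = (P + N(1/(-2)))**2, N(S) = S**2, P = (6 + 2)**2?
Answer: 247567/16 ≈ 15473.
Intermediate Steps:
P = 64 (P = 8**2 = 64)
w(R, s) = 66049/16 (w(R, s) = (64 + (1/(-2))**2)**2 = (64 + (-1/2)**2)**2 = (64 + 1/4)**2 = (257/4)**2 = 66049/16)
19601 - w(-193, 43) = 19601 - 1*66049/16 = 19601 - 66049/16 = 247567/16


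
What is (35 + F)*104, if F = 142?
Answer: 18408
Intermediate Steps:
(35 + F)*104 = (35 + 142)*104 = 177*104 = 18408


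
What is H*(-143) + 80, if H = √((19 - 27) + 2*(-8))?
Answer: 80 - 286*I*√6 ≈ 80.0 - 700.55*I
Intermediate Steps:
H = 2*I*√6 (H = √(-8 - 16) = √(-24) = 2*I*√6 ≈ 4.899*I)
H*(-143) + 80 = (2*I*√6)*(-143) + 80 = -286*I*√6 + 80 = 80 - 286*I*√6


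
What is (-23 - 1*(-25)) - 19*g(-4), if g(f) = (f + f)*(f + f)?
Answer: -1214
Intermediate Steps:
g(f) = 4*f² (g(f) = (2*f)*(2*f) = 4*f²)
(-23 - 1*(-25)) - 19*g(-4) = (-23 - 1*(-25)) - 76*(-4)² = (-23 + 25) - 76*16 = 2 - 19*64 = 2 - 1216 = -1214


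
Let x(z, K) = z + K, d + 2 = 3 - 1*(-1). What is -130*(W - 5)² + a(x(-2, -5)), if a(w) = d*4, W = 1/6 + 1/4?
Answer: -196049/72 ≈ -2722.9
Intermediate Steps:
W = 5/12 (W = 1*(⅙) + 1*(¼) = ⅙ + ¼ = 5/12 ≈ 0.41667)
d = 2 (d = -2 + (3 - 1*(-1)) = -2 + (3 + 1) = -2 + 4 = 2)
x(z, K) = K + z
a(w) = 8 (a(w) = 2*4 = 8)
-130*(W - 5)² + a(x(-2, -5)) = -130*(5/12 - 5)² + 8 = -130*(-55/12)² + 8 = -130*3025/144 + 8 = -196625/72 + 8 = -196049/72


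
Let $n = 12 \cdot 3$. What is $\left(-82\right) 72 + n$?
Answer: $-5868$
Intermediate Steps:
$n = 36$
$\left(-82\right) 72 + n = \left(-82\right) 72 + 36 = -5904 + 36 = -5868$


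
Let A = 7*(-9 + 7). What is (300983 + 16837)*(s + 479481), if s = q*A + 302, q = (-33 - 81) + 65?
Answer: 152702657580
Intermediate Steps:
q = -49 (q = -114 + 65 = -49)
A = -14 (A = 7*(-2) = -14)
s = 988 (s = -49*(-14) + 302 = 686 + 302 = 988)
(300983 + 16837)*(s + 479481) = (300983 + 16837)*(988 + 479481) = 317820*480469 = 152702657580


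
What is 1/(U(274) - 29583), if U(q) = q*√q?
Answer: -29583/854583065 - 274*√274/854583065 ≈ -3.9924e-5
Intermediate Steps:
U(q) = q^(3/2)
1/(U(274) - 29583) = 1/(274^(3/2) - 29583) = 1/(274*√274 - 29583) = 1/(-29583 + 274*√274)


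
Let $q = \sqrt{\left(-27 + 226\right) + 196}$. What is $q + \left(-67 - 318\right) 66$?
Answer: $-25410 + \sqrt{395} \approx -25390.0$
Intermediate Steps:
$q = \sqrt{395}$ ($q = \sqrt{199 + 196} = \sqrt{395} \approx 19.875$)
$q + \left(-67 - 318\right) 66 = \sqrt{395} + \left(-67 - 318\right) 66 = \sqrt{395} - 25410 = -25410 + \sqrt{395}$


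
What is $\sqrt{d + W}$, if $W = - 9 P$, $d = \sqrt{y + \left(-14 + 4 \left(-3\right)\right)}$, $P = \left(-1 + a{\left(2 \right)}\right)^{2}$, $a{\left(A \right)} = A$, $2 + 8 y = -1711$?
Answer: $\frac{\sqrt{-36 + i \sqrt{3842}}}{2} \approx 2.1119 + 3.6688 i$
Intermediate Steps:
$y = - \frac{1713}{8}$ ($y = - \frac{1}{4} + \frac{1}{8} \left(-1711\right) = - \frac{1}{4} - \frac{1711}{8} = - \frac{1713}{8} \approx -214.13$)
$P = 1$ ($P = \left(-1 + 2\right)^{2} = 1^{2} = 1$)
$d = \frac{i \sqrt{3842}}{4}$ ($d = \sqrt{- \frac{1713}{8} + \left(-14 + 4 \left(-3\right)\right)} = \sqrt{- \frac{1713}{8} - 26} = \sqrt{- \frac{1921}{8}} = \frac{i \sqrt{3842}}{4} \approx 15.496 i$)
$W = -9$ ($W = \left(-9\right) 1 = -9$)
$\sqrt{d + W} = \sqrt{\frac{i \sqrt{3842}}{4} - 9} = \sqrt{-9 + \frac{i \sqrt{3842}}{4}}$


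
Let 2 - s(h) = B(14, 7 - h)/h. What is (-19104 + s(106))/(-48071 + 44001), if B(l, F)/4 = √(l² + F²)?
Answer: 9551/2035 + √9997/107855 ≈ 4.6943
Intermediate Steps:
B(l, F) = 4*√(F² + l²) (B(l, F) = 4*√(l² + F²) = 4*√(F² + l²))
s(h) = 2 - 4*√(196 + (7 - h)²)/h (s(h) = 2 - 4*√((7 - h)² + 14²)/h = 2 - 4*√((7 - h)² + 196)/h = 2 - 4*√(196 + (7 - h)²)/h)
(-19104 + s(106))/(-48071 + 44001) = (-19104 + (2 - 4*√(196 + (-7 + 106)²)/106))/(-48071 + 44001) = (-19104 + (2 - 4*1/106*√(196 + 99²)))/(-4070) = (-19104 + (2 - 4*1/106*√(196 + 9801)))*(-1/4070) = (-19104 + (2 - 4*1/106*√9997))*(-1/4070) = (-19104 + (2 - 2*√9997/53))*(-1/4070) = (-19102 - 2*√9997/53)*(-1/4070) = 9551/2035 + √9997/107855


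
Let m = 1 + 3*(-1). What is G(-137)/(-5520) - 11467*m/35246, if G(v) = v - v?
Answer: 11467/17623 ≈ 0.65068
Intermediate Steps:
G(v) = 0
m = -2 (m = 1 - 3 = -2)
G(-137)/(-5520) - 11467*m/35246 = 0/(-5520) - 11467*(-2)/35246 = 0*(-1/5520) + 22934*(1/35246) = 0 + 11467/17623 = 11467/17623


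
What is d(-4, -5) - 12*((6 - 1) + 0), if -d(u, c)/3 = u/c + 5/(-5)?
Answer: -297/5 ≈ -59.400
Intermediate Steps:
d(u, c) = 3 - 3*u/c (d(u, c) = -3*(u/c + 5/(-5)) = -3*(u/c + 5*(-1/5)) = -3*(u/c - 1) = -3*(-1 + u/c) = 3 - 3*u/c)
d(-4, -5) - 12*((6 - 1) + 0) = (3 - 3*(-4)/(-5)) - 12*((6 - 1) + 0) = (3 - 3*(-4)*(-1/5)) - 12*(5 + 0) = (3 - 12/5) - 12*5 = 3/5 - 60 = -297/5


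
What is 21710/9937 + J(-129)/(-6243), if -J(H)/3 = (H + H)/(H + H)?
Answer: 45188447/20678897 ≈ 2.1852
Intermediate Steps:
J(H) = -3 (J(H) = -3*(H + H)/(H + H) = -3*2*H/(2*H) = -3*2*H*1/(2*H) = -3*1 = -3)
21710/9937 + J(-129)/(-6243) = 21710/9937 - 3/(-6243) = 21710*(1/9937) - 3*(-1/6243) = 21710/9937 + 1/2081 = 45188447/20678897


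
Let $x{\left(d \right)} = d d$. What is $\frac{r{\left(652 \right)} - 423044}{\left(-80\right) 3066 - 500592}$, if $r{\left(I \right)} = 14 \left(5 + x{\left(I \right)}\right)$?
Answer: $- \frac{2764241}{372936} \approx -7.4121$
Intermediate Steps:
$x{\left(d \right)} = d^{2}$
$r{\left(I \right)} = 70 + 14 I^{2}$ ($r{\left(I \right)} = 14 \left(5 + I^{2}\right) = 70 + 14 I^{2}$)
$\frac{r{\left(652 \right)} - 423044}{\left(-80\right) 3066 - 500592} = \frac{\left(70 + 14 \cdot 652^{2}\right) - 423044}{\left(-80\right) 3066 - 500592} = \frac{\left(70 + 14 \cdot 425104\right) - 423044}{-245280 - 500592} = \frac{\left(70 + 5951456\right) - 423044}{-745872} = \left(5951526 - 423044\right) \left(- \frac{1}{745872}\right) = 5528482 \left(- \frac{1}{745872}\right) = - \frac{2764241}{372936}$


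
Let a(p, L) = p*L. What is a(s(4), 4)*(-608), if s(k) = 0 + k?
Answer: -9728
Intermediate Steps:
s(k) = k
a(p, L) = L*p
a(s(4), 4)*(-608) = (4*4)*(-608) = 16*(-608) = -9728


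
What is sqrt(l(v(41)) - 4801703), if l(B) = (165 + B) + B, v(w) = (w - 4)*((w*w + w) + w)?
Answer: 2*I*sqrt(1167769) ≈ 2161.3*I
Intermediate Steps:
v(w) = (-4 + w)*(w**2 + 2*w) (v(w) = (-4 + w)*((w**2 + w) + w) = (-4 + w)*((w + w**2) + w) = (-4 + w)*(w**2 + 2*w))
l(B) = 165 + 2*B
sqrt(l(v(41)) - 4801703) = sqrt((165 + 2*(41*(-8 + 41**2 - 2*41))) - 4801703) = sqrt((165 + 2*(41*(-8 + 1681 - 82))) - 4801703) = sqrt((165 + 2*(41*1591)) - 4801703) = sqrt((165 + 2*65231) - 4801703) = sqrt((165 + 130462) - 4801703) = sqrt(130627 - 4801703) = sqrt(-4671076) = 2*I*sqrt(1167769)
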